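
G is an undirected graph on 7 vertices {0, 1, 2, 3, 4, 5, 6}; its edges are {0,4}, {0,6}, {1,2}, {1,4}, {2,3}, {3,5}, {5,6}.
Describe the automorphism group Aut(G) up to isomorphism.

Every vertex has degree 2 and the graph is connected, so G is the 7-cycle C_7. C_7 has 7 rotations and 7 reflections, so Aut(C_7) ≅ D_7 of order 14.

the dihedral group of order 14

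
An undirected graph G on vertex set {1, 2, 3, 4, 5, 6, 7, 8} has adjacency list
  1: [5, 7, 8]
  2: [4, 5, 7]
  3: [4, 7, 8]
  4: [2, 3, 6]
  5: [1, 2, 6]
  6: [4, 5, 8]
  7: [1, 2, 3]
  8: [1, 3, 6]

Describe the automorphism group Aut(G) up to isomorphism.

G is 3-regular and bipartite on 2^3 = 8 vertices with girth 4; it is the hypercube graph Q_3. The symmetry group of the 3-cube is the hyperoctahedral group B_3 = Z_2 ≀ S_3, of order 2^3·3! = 48.

the hyperoctahedral group B_3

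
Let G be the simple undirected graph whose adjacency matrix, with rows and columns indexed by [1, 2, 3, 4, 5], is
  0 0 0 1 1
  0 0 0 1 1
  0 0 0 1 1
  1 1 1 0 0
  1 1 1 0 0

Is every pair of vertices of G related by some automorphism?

Automorphisms preserve degree, but G has vertices of degree 2 and vertices of degree 3; no automorphism maps one to the other, so G is not vertex-transitive.

No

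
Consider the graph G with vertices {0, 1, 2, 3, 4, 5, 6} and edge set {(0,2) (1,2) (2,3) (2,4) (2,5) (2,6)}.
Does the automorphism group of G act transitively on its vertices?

Vertex 2 is the only vertex of degree 6, so every automorphism fixes it; G is not vertex-transitive.

No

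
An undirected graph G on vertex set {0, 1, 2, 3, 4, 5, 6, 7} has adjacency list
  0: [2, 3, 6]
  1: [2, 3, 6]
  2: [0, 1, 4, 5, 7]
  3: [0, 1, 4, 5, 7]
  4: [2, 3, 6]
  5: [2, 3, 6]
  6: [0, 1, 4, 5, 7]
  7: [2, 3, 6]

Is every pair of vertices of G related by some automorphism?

No

Automorphisms preserve degree, but G has vertices of degree 3 and vertices of degree 5; no automorphism maps one to the other, so G is not vertex-transitive.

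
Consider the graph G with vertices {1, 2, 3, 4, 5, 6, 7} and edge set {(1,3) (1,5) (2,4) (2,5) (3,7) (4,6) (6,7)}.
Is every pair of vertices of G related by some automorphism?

Yes

Every vertex has degree 2 and the graph is connected, so G is the 7-cycle C_7. The automorphisms of the 7-cycle are exactly the symmetries of a regular 7-gon: the dihedral group D_7, |D_7| = 14. This group acts transitively on the 7 vertices.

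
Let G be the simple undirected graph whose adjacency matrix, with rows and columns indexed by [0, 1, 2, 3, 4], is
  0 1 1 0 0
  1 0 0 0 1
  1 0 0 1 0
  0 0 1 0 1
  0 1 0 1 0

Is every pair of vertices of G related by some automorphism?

G is 2-regular and connected on 5 vertices, i.e. the cycle C_5. C_5 has 5 rotations and 5 reflections, so Aut(C_5) ≅ D_5 of order 10. This group acts transitively on the 5 vertices.

Yes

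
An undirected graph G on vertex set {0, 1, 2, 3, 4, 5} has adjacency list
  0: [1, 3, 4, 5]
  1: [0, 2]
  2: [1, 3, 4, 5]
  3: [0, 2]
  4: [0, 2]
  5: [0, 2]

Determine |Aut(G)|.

48

The vertices split by degree into {0, 2} (degree 4) and {1, 3, 4, 5} (degree 2); every edge runs between the two parts, so G is the complete bipartite graph K_{2,4}. Automorphisms preserve the bipartition setwise (since the parts differ in size) and act as S_2 × S_4 within it; |Aut| = 48.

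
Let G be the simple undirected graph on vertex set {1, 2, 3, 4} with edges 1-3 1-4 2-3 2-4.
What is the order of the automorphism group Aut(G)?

G is 2-regular and bipartite on 2^2 = 4 vertices with girth 4; it is the hypercube graph Q_2. The symmetry group of the 2-cube is the hyperoctahedral group B_2 = Z_2 ≀ S_2, of order 2^2·2! = 8.

8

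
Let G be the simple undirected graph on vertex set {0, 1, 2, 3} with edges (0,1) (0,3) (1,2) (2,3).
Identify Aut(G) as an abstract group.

D_4

G is 2-regular and connected on 4 vertices, i.e. the cycle C_4. The automorphisms of the 4-cycle are exactly the symmetries of a regular 4-gon: the dihedral group D_4, |D_4| = 8.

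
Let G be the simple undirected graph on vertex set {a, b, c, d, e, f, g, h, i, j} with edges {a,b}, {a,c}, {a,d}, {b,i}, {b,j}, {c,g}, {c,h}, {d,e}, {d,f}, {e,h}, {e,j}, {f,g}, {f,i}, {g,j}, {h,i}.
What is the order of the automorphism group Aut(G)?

G is 3-regular on 10 vertices with no triangles and no 4-cycles (girth 5): this is the Petersen graph. It is a classical fact that the Petersen graph has automorphism group S_5 (order 120), arising from its description as the Kneser graph K(5,2).

120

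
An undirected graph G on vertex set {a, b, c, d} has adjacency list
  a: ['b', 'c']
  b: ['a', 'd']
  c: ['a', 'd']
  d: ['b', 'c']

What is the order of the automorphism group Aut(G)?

8

G is 2-regular and bipartite on 2^2 = 4 vertices with girth 4; it is the hypercube graph Q_2. Aut(Q_2) consists of the signed permutations of the 2 coordinate axes: 2! permutations times 2^2 sign flips, so |Aut| = 2^2·2! = 8.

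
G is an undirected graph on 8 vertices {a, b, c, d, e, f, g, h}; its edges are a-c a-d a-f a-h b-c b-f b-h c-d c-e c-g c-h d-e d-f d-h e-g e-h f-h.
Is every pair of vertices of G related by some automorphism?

No

Vertex b is the only vertex of degree 3, so every automorphism fixes it; G is not vertex-transitive.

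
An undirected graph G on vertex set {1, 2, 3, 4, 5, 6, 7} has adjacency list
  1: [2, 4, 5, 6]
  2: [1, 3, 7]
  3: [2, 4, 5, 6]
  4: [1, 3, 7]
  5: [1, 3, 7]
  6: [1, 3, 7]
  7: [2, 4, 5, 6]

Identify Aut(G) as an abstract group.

The vertices split by degree into {1, 3, 7} (degree 4) and {2, 4, 5, 6} (degree 3); every edge runs between the two parts, so G is the complete bipartite graph K_{3,4}. Automorphisms preserve the bipartition setwise (since the parts differ in size) and act as S_4 × S_3 within it; |Aut| = 144.

S_4 × S_3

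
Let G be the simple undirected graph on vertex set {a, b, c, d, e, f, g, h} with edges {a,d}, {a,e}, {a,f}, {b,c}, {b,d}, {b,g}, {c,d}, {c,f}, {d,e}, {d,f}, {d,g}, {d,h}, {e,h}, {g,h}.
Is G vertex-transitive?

No

Vertex d is the only vertex of degree 7, so every automorphism fixes it; G is not vertex-transitive.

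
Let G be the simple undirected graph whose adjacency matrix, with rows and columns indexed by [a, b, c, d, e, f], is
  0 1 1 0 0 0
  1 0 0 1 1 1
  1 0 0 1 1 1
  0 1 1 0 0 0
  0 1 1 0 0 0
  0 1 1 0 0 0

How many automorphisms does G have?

48

The vertices split by degree into {b, c} (degree 4) and {a, d, e, f} (degree 2); every edge runs between the two parts, so G is the complete bipartite graph K_{2,4}. Automorphisms preserve the bipartition setwise (since the parts differ in size) and act as S_4 × S_2 within it; |Aut| = 48.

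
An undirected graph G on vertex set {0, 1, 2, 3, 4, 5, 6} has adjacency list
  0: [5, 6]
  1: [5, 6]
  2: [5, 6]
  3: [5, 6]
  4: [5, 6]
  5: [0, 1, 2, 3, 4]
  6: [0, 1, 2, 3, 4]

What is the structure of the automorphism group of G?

S_2 × S_5

The vertices split by degree into {5, 6} (degree 5) and {0, 1, 2, 3, 4} (degree 2); every edge runs between the two parts, so G is the complete bipartite graph K_{2,5}. The parts have unequal sizes, so no automorphism swaps them; each part is permuted independently, giving S_2 × S_5 of order 2!·5! = 240.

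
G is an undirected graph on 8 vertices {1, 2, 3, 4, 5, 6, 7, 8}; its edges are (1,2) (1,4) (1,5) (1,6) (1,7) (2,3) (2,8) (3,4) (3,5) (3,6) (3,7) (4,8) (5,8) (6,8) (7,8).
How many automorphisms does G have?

720

The vertices split by degree into {1, 3, 8} (degree 5) and {2, 4, 5, 6, 7} (degree 3); every edge runs between the two parts, so G is the complete bipartite graph K_{3,5}. Automorphisms preserve the bipartition setwise (since the parts differ in size) and act as S_5 × S_3 within it; |Aut| = 720.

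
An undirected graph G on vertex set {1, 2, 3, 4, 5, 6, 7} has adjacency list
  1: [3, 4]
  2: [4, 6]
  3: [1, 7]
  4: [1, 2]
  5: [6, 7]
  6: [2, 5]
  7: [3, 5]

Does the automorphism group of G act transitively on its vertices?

Every vertex has degree 2 and the graph is connected, so G is the 7-cycle C_7. C_7 has 7 rotations and 7 reflections, so Aut(C_7) ≅ D_7 of order 14. Under this action every vertex can be carried to every other, so G is vertex-transitive.

Yes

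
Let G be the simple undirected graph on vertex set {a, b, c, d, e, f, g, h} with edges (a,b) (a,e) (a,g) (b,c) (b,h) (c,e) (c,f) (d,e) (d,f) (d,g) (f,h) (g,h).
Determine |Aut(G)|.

48

G is 3-regular and bipartite on 2^3 = 8 vertices with girth 4; it is the hypercube graph Q_3. Aut(Q_3) consists of the signed permutations of the 3 coordinate axes: 3! permutations times 2^3 sign flips, so |Aut| = 2^3·3! = 48.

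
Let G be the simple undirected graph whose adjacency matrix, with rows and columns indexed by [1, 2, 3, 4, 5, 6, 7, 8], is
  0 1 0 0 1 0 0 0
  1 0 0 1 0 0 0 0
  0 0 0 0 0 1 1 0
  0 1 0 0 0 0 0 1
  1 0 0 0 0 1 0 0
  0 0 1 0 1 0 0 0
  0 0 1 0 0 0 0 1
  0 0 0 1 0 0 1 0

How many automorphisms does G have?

16

Every vertex has degree 2 and the graph is connected, so G is the 8-cycle C_8. C_8 has 8 rotations and 8 reflections, so Aut(C_8) ≅ D_8 of order 16.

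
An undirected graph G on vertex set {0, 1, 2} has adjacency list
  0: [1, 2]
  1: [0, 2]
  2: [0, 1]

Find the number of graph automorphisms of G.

All 3 vertices are pairwise adjacent: G = K_3. Any permutation of the 3 vertices preserves K_3, so Aut(K_3) = S_3 of order 3! = 6.

6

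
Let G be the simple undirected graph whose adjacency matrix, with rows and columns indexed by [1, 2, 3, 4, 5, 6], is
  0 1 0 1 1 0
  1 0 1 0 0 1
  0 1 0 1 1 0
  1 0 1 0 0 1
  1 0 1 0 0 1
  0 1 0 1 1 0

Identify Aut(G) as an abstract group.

G is 3-regular and bipartite with parts {1, 3, 6} and {2, 4, 5} (each part is independent and every cross-pair is an edge), so G = K_{3,3}. Each part can be permuted independently (S_3 × S_3) and the two equal-size parts can also be swapped, giving (S_3 × S_3) ⋊ Z_2 of order 2·(3!)² = 72.

S_3 ≀ Z_2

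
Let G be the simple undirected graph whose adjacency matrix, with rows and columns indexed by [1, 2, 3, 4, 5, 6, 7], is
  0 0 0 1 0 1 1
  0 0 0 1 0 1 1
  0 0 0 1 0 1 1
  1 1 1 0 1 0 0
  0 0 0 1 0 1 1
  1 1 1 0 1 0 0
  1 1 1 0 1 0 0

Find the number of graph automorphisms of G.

144

The vertices split by degree into {4, 6, 7} (degree 4) and {1, 2, 3, 5} (degree 3); every edge runs between the two parts, so G is the complete bipartite graph K_{3,4}. The parts have unequal sizes, so no automorphism swaps them; each part is permuted independently, giving S_3 × S_4 of order 3!·4! = 144.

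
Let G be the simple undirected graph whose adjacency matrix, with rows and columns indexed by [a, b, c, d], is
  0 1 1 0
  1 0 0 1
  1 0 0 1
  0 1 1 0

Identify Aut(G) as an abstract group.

Z_2^2 ⋊ S_2

G is 2-regular and bipartite on 2^2 = 4 vertices with girth 4; it is the hypercube graph Q_2. Aut(Q_2) consists of the signed permutations of the 2 coordinate axes: 2! permutations times 2^2 sign flips, so |Aut| = 2^2·2! = 8.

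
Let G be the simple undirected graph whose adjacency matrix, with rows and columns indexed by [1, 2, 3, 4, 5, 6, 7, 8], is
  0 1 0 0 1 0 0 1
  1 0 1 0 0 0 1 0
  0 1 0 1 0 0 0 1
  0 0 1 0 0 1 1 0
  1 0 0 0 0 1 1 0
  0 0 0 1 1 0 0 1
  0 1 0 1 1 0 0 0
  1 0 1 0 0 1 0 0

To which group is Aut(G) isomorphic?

G is 3-regular and bipartite on 2^3 = 8 vertices with girth 4; it is the hypercube graph Q_3. The symmetry group of the 3-cube is the hyperoctahedral group B_3 = Z_2 ≀ S_3, of order 2^3·3! = 48.

the hyperoctahedral group B_3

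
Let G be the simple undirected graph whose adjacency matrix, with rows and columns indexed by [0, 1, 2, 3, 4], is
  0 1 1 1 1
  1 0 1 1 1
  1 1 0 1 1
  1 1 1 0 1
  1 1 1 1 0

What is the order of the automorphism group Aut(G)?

All 5 vertices are pairwise adjacent: G = K_5. Every bijection on the vertex set is an automorphism of K_5; hence Aut(K_5) ≅ S_5, order 120.

120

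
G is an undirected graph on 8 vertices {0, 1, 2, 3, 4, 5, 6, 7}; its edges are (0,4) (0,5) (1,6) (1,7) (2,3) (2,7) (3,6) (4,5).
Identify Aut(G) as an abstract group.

G has two connected components, {1, 2, 3, 6, 7} and {0, 4, 5}; each is 2-regular, so G = C_5 ⊔ C_3. The components are non-isomorphic (different sizes), so Aut(G) = Aut(C_3) × Aut(C_5) = D_3 × D_5 of order 6·10 = 60.

D_3 × D_5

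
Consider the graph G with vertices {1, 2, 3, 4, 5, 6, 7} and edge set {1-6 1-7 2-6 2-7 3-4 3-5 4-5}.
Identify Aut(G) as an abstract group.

G has two connected components, {1, 2, 6, 7} and {3, 4, 5}; each is 2-regular, so G = C_4 ⊔ C_3. No automorphism exchanges components of different sizes, hence Aut(G) is the direct product D_4 × D_3, order 48.

D_4 × D_3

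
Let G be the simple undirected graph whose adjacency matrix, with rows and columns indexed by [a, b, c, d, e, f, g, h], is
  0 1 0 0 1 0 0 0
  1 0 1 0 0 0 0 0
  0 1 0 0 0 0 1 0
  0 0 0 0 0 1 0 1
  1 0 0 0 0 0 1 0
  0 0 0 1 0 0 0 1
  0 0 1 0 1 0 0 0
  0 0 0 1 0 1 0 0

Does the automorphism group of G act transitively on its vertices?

G has two connected components, {a, b, c, e, g} and {d, f, h}; each is 2-regular, so G = C_5 ⊔ C_3. The orbit of a under Aut(G) is {a, b, c, e, g}, which does not contain d, so G is not vertex-transitive.

No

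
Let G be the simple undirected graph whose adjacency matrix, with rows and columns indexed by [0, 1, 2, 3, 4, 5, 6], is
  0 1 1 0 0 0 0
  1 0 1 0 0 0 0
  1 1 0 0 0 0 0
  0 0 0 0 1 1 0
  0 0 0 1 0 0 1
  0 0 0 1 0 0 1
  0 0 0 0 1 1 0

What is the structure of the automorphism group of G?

G has two connected components, {3, 4, 5, 6} and {0, 1, 2}; each is 2-regular, so G = C_4 ⊔ C_3. The components are non-isomorphic (different sizes), so Aut(G) = Aut(C_3) × Aut(C_4) = D_3 × D_4 of order 6·8 = 48.

D_3 × D_4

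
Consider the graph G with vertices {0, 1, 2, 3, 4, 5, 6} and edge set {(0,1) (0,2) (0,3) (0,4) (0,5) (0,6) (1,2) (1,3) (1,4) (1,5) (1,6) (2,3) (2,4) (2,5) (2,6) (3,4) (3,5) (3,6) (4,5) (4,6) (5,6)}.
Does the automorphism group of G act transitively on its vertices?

All 7 vertices are pairwise adjacent: G = K_7. Any permutation of the 7 vertices preserves K_7, so Aut(K_7) = S_7 of order 7! = 5040. This group acts transitively on the 7 vertices.

Yes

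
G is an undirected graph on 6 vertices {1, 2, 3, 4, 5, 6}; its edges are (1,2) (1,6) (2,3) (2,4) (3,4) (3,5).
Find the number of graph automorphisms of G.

1

Degrees alone do not determine every vertex (e.g. 1 and 4 both have degree 2), but their neighbour-degree multisets differ: N(1) has degrees [1, 3] while N(4) has degrees [3, 3]. Repeating this refinement separates all vertices, so the only automorphism is the identity.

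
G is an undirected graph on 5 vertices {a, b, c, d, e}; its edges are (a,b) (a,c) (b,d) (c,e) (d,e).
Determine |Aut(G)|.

10

G is 2-regular and connected on 5 vertices, i.e. the cycle C_5. The automorphisms of the 5-cycle are exactly the symmetries of a regular 5-gon: the dihedral group D_5, |D_5| = 10.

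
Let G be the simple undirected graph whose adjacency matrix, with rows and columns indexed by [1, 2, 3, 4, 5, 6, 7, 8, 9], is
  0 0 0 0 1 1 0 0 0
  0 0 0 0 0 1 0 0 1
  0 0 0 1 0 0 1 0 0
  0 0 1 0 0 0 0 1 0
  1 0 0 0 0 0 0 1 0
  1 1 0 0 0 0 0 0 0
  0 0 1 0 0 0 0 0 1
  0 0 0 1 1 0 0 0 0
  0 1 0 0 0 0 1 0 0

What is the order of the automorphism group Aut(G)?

G is 2-regular and connected on 9 vertices, i.e. the cycle C_9. C_9 has 9 rotations and 9 reflections, so Aut(C_9) ≅ D_9 of order 18.

18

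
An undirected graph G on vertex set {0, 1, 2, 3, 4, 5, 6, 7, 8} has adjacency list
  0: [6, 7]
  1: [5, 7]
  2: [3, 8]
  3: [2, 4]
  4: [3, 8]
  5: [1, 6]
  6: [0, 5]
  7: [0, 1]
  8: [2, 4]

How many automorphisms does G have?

80

G has two connected components, {0, 1, 5, 6, 7} and {2, 3, 4, 8}; each is 2-regular, so G = C_5 ⊔ C_4. The components are non-isomorphic (different sizes), so Aut(G) = Aut(C_4) × Aut(C_5) = D_4 × D_5 of order 8·10 = 80.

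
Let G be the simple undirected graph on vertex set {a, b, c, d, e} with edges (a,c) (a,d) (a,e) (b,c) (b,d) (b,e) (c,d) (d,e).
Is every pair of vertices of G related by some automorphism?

Vertex d is the only vertex of degree 4, so every automorphism fixes it; G is not vertex-transitive.

No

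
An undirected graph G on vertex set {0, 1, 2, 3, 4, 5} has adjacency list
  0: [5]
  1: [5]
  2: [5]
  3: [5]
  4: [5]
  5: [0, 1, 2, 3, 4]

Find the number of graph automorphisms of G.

120

Vertex 5 has degree 5 and every other vertex has degree 1, so G is the star K_{1,5} with centre 5. Any automorphism fixes the centre and permutes the 5 leaves freely, so Aut(G) ≅ S_5 of order 5! = 120.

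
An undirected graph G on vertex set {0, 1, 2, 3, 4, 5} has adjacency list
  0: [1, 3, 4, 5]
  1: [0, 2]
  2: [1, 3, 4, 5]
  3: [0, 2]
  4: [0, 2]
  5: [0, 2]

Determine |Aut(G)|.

The vertices split by degree into {0, 2} (degree 4) and {1, 3, 4, 5} (degree 2); every edge runs between the two parts, so G is the complete bipartite graph K_{2,4}. The parts have unequal sizes, so no automorphism swaps them; each part is permuted independently, giving S_4 × S_2 of order 4!·2! = 48.

48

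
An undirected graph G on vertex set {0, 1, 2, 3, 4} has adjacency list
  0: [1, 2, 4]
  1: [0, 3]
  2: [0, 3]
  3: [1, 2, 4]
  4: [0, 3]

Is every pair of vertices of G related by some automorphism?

Automorphisms preserve degree, but G has vertices of degree 2 and vertices of degree 3; no automorphism maps one to the other, so G is not vertex-transitive.

No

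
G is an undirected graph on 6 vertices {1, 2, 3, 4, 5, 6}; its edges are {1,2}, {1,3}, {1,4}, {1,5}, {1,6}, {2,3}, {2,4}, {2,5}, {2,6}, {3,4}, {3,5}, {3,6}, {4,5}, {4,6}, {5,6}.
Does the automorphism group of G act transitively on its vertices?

Every vertex has degree 5, so G is the complete graph K_6. Any permutation of the 6 vertices preserves K_6, so Aut(K_6) = S_6 of order 6! = 720. This group acts transitively on the 6 vertices.

Yes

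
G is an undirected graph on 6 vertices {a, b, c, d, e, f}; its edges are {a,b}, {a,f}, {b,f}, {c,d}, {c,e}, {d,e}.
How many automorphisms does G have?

72

G has two connected components, {a, b, f} and {c, d, e}; each is 2-regular, so G = C_3 ⊔ C_3. With two isomorphic components, Aut(G) = Aut(C_3) ≀ S_2 = (D_3 × D_3) ⋊ Z_2: permute each cycle by D_3, then optionally swap the two cycles. Order 2·(2·3)² = 72.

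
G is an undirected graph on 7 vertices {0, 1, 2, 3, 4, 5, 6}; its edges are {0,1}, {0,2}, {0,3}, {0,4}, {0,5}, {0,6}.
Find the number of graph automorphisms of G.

720

Vertex 0 has degree 6 and every other vertex has degree 1, so G is the star K_{1,6} with centre 0. The 6 leaves are pairwise interchangeable while the centre is fixed, giving Aut(G) = S_6.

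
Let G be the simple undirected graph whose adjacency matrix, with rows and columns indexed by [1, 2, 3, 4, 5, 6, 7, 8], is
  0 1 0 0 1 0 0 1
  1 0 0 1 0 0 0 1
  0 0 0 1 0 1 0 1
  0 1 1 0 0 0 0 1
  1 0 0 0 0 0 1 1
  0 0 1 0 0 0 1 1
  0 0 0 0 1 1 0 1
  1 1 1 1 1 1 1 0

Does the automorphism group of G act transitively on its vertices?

Vertex 8 is the only vertex of degree 7, so every automorphism fixes it; G is not vertex-transitive.

No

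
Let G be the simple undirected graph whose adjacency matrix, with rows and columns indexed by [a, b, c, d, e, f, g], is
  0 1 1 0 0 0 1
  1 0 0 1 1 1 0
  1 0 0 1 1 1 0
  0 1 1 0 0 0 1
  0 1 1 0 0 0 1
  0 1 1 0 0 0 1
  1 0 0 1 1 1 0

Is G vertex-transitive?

No

Automorphisms preserve degree, but G has vertices of degree 3 and vertices of degree 4; no automorphism maps one to the other, so G is not vertex-transitive.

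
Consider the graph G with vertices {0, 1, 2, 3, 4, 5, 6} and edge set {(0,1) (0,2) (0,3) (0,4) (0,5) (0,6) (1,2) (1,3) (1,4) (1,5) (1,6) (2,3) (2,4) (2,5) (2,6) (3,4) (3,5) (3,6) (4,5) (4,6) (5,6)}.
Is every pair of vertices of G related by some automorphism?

Every vertex has degree 6, so G is the complete graph K_7. Every bijection on the vertex set is an automorphism of K_7; hence Aut(K_7) ≅ S_7, order 5040. This group acts transitively on the 7 vertices.

Yes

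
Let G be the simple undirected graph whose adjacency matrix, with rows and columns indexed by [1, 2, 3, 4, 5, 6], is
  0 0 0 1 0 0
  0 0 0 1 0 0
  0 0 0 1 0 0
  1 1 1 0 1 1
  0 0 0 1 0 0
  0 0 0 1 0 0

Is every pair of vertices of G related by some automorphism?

Vertex 4 is the only vertex of degree 5, so every automorphism fixes it; G is not vertex-transitive.

No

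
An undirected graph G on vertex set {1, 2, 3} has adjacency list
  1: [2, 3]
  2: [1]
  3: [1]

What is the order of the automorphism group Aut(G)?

The degree sequence is [2, 1, 1]; the two degree-1 vertices 2 and 3 are the ends of a path, so G = P_3. The only nontrivial automorphism of a path is the end-to-end reflection, so Aut(G) ≅ Z_2.

2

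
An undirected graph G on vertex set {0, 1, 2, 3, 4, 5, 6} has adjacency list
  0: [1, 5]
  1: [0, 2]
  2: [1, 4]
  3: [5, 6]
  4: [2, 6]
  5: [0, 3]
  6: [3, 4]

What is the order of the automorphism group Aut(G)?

G is 2-regular and connected on 7 vertices, i.e. the cycle C_7. The automorphisms of the 7-cycle are exactly the symmetries of a regular 7-gon: the dihedral group D_7, |D_7| = 14.

14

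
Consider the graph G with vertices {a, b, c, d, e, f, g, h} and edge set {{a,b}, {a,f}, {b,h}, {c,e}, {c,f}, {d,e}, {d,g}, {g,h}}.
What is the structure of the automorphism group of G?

the dihedral group of order 16

Every vertex has degree 2 and the graph is connected, so G is the 8-cycle C_8. The automorphisms of the 8-cycle are exactly the symmetries of a regular 8-gon: the dihedral group D_8, |D_8| = 16.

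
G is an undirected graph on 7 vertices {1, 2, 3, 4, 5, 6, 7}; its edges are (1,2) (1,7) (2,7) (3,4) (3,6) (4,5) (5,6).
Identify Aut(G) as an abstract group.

D_4 × D_3

G has two connected components, {3, 4, 5, 6} and {1, 2, 7}; each is 2-regular, so G = C_4 ⊔ C_3. The components are non-isomorphic (different sizes), so Aut(G) = Aut(C_4) × Aut(C_3) = D_4 × D_3 of order 8·6 = 48.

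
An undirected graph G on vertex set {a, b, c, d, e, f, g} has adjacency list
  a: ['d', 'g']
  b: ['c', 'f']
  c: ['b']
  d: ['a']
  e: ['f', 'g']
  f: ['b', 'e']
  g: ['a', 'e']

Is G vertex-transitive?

No

Automorphisms preserve degree, but G has vertices of degree 1 and vertices of degree 2; no automorphism maps one to the other, so G is not vertex-transitive.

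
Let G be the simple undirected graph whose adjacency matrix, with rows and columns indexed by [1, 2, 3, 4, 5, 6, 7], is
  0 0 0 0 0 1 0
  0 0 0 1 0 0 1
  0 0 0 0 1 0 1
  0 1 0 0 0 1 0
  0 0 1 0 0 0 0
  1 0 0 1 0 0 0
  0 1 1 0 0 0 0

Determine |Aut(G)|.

2

The degree sequence is [1, 2, 2, 2, 1, 2, 2]; the two degree-1 vertices 1 and 5 are the ends of a path, so G = P_7. The only nontrivial automorphism of a path is the end-to-end reflection, so Aut(G) ≅ Z_2.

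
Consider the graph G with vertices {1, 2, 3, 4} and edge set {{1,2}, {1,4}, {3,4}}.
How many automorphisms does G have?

The degree sequence is [2, 1, 1, 2]; the two degree-1 vertices 2 and 3 are the ends of a path, so G = P_4. The only nontrivial automorphism of a path is the end-to-end reflection, so Aut(G) ≅ Z_2.

2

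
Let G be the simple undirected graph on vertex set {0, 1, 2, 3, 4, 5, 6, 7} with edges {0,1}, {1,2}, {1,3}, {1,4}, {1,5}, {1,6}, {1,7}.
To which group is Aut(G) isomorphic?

the symmetric group on 7 letters

Vertex 1 has degree 7 and every other vertex has degree 1, so G is the star K_{1,7} with centre 1. Any automorphism fixes the centre and permutes the 7 leaves freely, so Aut(G) ≅ S_7 of order 7! = 5040.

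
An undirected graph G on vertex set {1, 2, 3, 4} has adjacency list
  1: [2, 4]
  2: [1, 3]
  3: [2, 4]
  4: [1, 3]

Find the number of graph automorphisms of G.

8

G is 2-regular and bipartite with parts {1, 3} and {2, 4} (each part is independent and every cross-pair is an edge), so G = K_{2,2}. Aut(K_{2,2}) is the wreath product S_2 ≀ Z_2: permute within each part, then optionally swap the parts; |Aut| = 2·(2!)² = 8.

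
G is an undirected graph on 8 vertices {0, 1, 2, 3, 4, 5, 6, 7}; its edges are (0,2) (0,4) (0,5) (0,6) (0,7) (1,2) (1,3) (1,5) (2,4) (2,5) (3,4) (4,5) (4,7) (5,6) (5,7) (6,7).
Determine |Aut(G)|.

1

The degree sequence is [5, 3, 4, 2, 5, 6, 3, 4]. Checking the degree-preserving permutations of the vertex set shows that none except the identity preserves every edge, so Aut(G) is trivial.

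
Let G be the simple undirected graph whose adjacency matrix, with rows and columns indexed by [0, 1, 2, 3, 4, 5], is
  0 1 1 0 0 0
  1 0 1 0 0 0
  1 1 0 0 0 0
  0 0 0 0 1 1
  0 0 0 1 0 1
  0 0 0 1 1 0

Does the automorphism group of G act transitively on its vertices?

G has two connected components, {3, 4, 5} and {0, 1, 2}; each is 2-regular, so G = C_3 ⊔ C_3. With two isomorphic components, Aut(G) = Aut(C_3) ≀ S_2 = (D_3 × D_3) ⋊ Z_2: permute each cycle by D_3, then optionally swap the two cycles. Order 2·(2·3)² = 72. This group acts transitively on the 6 vertices.

Yes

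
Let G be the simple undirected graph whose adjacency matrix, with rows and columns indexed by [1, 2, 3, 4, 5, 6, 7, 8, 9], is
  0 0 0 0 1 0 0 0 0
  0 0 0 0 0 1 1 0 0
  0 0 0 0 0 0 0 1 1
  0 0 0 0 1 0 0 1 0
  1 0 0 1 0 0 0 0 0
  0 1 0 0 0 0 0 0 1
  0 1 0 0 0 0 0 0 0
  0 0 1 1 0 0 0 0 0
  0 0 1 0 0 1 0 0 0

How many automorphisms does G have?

The degree sequence is [1, 2, 2, 2, 2, 2, 1, 2, 2]; the two degree-1 vertices 1 and 7 are the ends of a path, so G = P_9. The only nontrivial automorphism of a path is the end-to-end reflection, so Aut(G) ≅ Z_2.

2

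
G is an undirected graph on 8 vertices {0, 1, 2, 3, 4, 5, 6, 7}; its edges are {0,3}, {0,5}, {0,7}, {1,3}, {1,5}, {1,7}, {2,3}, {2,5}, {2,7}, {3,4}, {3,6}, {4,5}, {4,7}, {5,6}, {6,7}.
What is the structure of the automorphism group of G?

S_5 × S_3

The vertices split by degree into {3, 5, 7} (degree 5) and {0, 1, 2, 4, 6} (degree 3); every edge runs between the two parts, so G is the complete bipartite graph K_{3,5}. The parts have unequal sizes, so no automorphism swaps them; each part is permuted independently, giving S_5 × S_3 of order 5!·3! = 720.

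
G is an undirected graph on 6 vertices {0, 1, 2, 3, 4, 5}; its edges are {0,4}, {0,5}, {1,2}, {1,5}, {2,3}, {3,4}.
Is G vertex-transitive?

Yes

Every vertex has degree 2 and the graph is connected, so G is the 6-cycle C_6. The automorphisms of the 6-cycle are exactly the symmetries of a regular 6-gon: the dihedral group D_6, |D_6| = 12. This group acts transitively on the 6 vertices.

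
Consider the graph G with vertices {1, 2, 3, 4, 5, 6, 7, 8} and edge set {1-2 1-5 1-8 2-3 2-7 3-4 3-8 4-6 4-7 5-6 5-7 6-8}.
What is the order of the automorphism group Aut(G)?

G is 3-regular and bipartite on 2^3 = 8 vertices with girth 4; it is the hypercube graph Q_3. The symmetry group of the 3-cube is the hyperoctahedral group B_3 = Z_2 ≀ S_3, of order 2^3·3! = 48.

48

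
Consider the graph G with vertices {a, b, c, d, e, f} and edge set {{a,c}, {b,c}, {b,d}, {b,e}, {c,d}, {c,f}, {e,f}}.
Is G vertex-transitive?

No

Vertex a is the only vertex of degree 1, so every automorphism fixes it; G is not vertex-transitive.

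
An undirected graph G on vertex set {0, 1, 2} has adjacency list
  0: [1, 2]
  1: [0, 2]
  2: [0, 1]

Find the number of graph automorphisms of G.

Every vertex has degree 2, so G is the complete graph K_3. Every bijection on the vertex set is an automorphism of K_3; hence Aut(K_3) ≅ S_3, order 6.

6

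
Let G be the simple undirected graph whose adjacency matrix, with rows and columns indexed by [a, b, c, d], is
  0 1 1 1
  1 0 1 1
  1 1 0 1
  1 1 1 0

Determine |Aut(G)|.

24

All 4 vertices are pairwise adjacent: G = K_4. Every bijection on the vertex set is an automorphism of K_4; hence Aut(K_4) ≅ S_4, order 24.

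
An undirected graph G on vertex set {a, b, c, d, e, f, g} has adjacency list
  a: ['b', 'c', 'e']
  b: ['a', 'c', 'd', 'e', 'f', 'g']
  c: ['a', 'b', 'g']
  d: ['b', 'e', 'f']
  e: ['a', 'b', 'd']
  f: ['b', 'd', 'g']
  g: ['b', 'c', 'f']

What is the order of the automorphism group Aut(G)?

12

Vertex b is the unique vertex of degree 6; the remaining 6 vertices each have degree 3 and induce a cycle, so G is the wheel on 7 vertices with hub b. Every automorphism fixes the hub and acts on the rim 6-cycle, so Aut(G) ≅ Aut(C_6) = D_6 of order 12.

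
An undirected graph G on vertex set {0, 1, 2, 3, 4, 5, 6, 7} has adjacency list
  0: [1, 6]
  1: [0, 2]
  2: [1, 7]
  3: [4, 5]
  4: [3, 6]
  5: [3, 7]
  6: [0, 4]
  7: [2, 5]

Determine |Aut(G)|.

Every vertex has degree 2 and the graph is connected, so G is the 8-cycle C_8. C_8 has 8 rotations and 8 reflections, so Aut(C_8) ≅ D_8 of order 16.

16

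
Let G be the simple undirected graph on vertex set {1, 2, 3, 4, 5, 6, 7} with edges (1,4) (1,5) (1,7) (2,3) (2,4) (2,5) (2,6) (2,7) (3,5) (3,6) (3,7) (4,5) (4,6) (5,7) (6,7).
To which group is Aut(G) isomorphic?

the trivial group

The degree sequence is [3, 5, 4, 4, 5, 4, 5]. Checking the degree-preserving permutations of the vertex set shows that none except the identity preserves every edge, so Aut(G) is trivial.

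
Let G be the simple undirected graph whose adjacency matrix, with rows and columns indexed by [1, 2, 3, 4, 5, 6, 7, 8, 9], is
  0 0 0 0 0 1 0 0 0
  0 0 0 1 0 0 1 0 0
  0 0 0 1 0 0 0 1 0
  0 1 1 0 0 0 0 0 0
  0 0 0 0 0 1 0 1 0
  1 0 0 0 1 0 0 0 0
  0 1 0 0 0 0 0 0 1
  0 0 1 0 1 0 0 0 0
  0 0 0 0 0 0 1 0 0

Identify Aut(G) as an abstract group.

The degree sequence is [1, 2, 2, 2, 2, 2, 2, 2, 1]; the two degree-1 vertices 1 and 9 are the ends of a path, so G = P_9. The only nontrivial automorphism of a path is the end-to-end reflection, so Aut(G) ≅ Z_2.

Z_2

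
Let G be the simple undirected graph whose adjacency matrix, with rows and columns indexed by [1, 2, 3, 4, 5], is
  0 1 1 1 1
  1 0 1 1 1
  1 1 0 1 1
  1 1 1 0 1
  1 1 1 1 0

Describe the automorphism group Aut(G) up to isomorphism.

Every vertex has degree 4, so G is the complete graph K_5. Every bijection on the vertex set is an automorphism of K_5; hence Aut(K_5) ≅ S_5, order 120.

S_5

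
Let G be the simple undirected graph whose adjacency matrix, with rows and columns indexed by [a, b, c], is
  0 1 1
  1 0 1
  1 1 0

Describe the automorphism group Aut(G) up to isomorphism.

Every vertex has degree 2, so G is the complete graph K_3. Every bijection on the vertex set is an automorphism of K_3; hence Aut(K_3) ≅ S_3, order 6.

the symmetric group on 3 letters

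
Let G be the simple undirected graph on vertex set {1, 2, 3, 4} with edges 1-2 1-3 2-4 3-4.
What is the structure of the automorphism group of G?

G is 2-regular and connected on 4 vertices, i.e. the cycle C_4. The automorphisms of the 4-cycle are exactly the symmetries of a regular 4-gon: the dihedral group D_4, |D_4| = 8.

the dihedral group of order 8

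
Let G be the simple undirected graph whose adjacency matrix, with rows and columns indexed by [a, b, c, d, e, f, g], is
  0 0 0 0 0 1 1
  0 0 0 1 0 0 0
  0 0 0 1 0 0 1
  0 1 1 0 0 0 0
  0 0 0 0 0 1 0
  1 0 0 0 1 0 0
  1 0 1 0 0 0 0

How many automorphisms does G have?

2

The degree sequence is [2, 1, 2, 2, 1, 2, 2]; the two degree-1 vertices b and e are the ends of a path, so G = P_7. A path has exactly one nontrivial symmetry — reversal — giving Aut(G) of order 2.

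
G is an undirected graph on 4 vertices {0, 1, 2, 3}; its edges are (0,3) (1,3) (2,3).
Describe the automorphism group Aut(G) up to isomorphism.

Vertex 3 has degree 3 and every other vertex has degree 1, so G is the star K_{1,3} with centre 3. The 3 leaves are pairwise interchangeable while the centre is fixed, giving Aut(G) = S_3.

S_3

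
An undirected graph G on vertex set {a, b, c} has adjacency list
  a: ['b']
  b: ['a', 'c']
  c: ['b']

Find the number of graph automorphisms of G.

The degree sequence is [1, 2, 1]; the two degree-1 vertices a and c are the ends of a path, so G = P_3. A path has exactly one nontrivial symmetry — reversal — giving Aut(G) of order 2.

2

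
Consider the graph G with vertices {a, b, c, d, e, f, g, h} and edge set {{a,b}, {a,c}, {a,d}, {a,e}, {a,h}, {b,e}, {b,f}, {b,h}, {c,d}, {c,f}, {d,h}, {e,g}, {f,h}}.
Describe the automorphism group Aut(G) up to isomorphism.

The degree sequence is [5, 4, 3, 3, 3, 3, 1, 4]. Checking the degree-preserving permutations of the vertex set shows that none except the identity preserves every edge, so Aut(G) is trivial.

{e}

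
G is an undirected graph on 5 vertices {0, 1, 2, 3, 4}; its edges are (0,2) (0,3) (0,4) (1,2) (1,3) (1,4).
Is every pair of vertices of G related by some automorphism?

Automorphisms preserve degree, but G has vertices of degree 2 and vertices of degree 3; no automorphism maps one to the other, so G is not vertex-transitive.

No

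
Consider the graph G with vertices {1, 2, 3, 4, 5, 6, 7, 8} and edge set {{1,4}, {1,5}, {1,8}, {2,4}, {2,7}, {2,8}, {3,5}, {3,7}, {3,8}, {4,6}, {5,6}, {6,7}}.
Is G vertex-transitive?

Yes

G is 3-regular and bipartite on 2^3 = 8 vertices with girth 4; it is the hypercube graph Q_3. Aut(Q_3) consists of the signed permutations of the 3 coordinate axes: 3! permutations times 2^3 sign flips, so |Aut| = 2^3·3! = 48. This group acts transitively on the 8 vertices.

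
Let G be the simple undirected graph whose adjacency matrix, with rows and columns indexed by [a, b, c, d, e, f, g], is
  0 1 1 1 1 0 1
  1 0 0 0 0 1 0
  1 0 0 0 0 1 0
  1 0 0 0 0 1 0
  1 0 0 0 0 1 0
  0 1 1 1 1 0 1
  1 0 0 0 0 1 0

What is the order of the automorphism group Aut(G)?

240

The vertices split by degree into {a, f} (degree 5) and {b, c, d, e, g} (degree 2); every edge runs between the two parts, so G is the complete bipartite graph K_{2,5}. Automorphisms preserve the bipartition setwise (since the parts differ in size) and act as S_5 × S_2 within it; |Aut| = 240.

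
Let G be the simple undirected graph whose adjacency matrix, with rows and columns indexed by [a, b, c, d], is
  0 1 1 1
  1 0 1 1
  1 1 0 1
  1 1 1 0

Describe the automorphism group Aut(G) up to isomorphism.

Every vertex has degree 3, so G is the complete graph K_4. Every bijection on the vertex set is an automorphism of K_4; hence Aut(K_4) ≅ S_4, order 24.

the symmetric group on 4 letters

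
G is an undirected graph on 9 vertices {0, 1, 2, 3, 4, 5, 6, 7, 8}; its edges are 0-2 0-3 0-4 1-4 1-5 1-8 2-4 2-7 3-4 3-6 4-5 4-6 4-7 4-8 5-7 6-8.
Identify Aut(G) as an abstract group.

D_8

Vertex 4 is the unique vertex of degree 8; the remaining 8 vertices each have degree 3 and induce a cycle, so G is the wheel on 9 vertices with hub 4. Every automorphism fixes the hub and acts on the rim 8-cycle, so Aut(G) ≅ Aut(C_8) = D_8 of order 16.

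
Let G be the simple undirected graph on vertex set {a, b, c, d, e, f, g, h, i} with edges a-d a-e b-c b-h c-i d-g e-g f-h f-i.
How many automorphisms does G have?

80

G has two connected components, {b, c, f, h, i} and {a, d, e, g}; each is 2-regular, so G = C_5 ⊔ C_4. The components are non-isomorphic (different sizes), so Aut(G) = Aut(C_4) × Aut(C_5) = D_4 × D_5 of order 8·10 = 80.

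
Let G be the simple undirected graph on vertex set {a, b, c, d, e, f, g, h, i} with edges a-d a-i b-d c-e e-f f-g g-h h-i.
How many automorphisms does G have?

2

The degree sequence is [2, 1, 1, 2, 2, 2, 2, 2, 2]; the two degree-1 vertices b and c are the ends of a path, so G = P_9. The only nontrivial automorphism of a path is the end-to-end reflection, so Aut(G) ≅ Z_2.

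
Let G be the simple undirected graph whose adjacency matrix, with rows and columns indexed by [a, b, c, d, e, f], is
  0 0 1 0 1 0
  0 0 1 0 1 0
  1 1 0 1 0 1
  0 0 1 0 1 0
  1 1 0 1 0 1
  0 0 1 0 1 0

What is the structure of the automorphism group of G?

The vertices split by degree into {c, e} (degree 4) and {a, b, d, f} (degree 2); every edge runs between the two parts, so G is the complete bipartite graph K_{2,4}. The parts have unequal sizes, so no automorphism swaps them; each part is permuted independently, giving S_4 × S_2 of order 4!·2! = 48.

S_4 × S_2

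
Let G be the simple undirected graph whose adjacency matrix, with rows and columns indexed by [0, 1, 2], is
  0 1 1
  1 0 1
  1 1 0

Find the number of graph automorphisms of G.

6

All 3 vertices are pairwise adjacent: G = K_3. Any permutation of the 3 vertices preserves K_3, so Aut(K_3) = S_3 of order 3! = 6.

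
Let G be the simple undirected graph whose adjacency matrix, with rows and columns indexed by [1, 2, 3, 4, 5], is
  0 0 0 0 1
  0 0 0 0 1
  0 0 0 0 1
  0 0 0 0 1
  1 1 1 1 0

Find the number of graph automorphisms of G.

Vertex 5 has degree 4 and every other vertex has degree 1, so G is the star K_{1,4} with centre 5. Any automorphism fixes the centre and permutes the 4 leaves freely, so Aut(G) ≅ S_4 of order 4! = 24.

24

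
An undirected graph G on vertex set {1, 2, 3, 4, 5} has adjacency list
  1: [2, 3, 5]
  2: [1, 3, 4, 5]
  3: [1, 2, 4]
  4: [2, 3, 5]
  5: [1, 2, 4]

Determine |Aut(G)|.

Vertex 2 is the unique vertex of degree 4; the remaining 4 vertices each have degree 3 and induce a cycle, so G is the wheel on 5 vertices with hub 2. With the hub fixed, the remaining symmetry is that of the rim cycle C_4, giving the dihedral group D_4.

8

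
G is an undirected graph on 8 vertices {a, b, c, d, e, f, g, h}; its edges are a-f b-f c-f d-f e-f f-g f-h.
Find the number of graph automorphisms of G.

5040

Vertex f has degree 7 and every other vertex has degree 1, so G is the star K_{1,7} with centre f. The 7 leaves are pairwise interchangeable while the centre is fixed, giving Aut(G) = S_7.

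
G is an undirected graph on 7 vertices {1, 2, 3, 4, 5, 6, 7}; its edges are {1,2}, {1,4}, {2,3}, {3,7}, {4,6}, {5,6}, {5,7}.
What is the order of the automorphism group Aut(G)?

G is 2-regular and connected on 7 vertices, i.e. the cycle C_7. The automorphisms of the 7-cycle are exactly the symmetries of a regular 7-gon: the dihedral group D_7, |D_7| = 14.

14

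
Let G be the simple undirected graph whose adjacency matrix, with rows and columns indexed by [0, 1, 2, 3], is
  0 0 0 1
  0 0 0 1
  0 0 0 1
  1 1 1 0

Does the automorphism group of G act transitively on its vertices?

No

Vertex 3 is the only vertex of degree 3, so every automorphism fixes it; G is not vertex-transitive.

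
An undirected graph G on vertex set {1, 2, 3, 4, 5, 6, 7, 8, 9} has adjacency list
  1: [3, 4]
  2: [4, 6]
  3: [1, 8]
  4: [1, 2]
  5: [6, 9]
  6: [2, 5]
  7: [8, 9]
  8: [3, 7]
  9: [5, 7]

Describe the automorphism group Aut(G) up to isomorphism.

Every vertex has degree 2 and the graph is connected, so G is the 9-cycle C_9. The automorphisms of the 9-cycle are exactly the symmetries of a regular 9-gon: the dihedral group D_9, |D_9| = 18.

the dihedral group of order 18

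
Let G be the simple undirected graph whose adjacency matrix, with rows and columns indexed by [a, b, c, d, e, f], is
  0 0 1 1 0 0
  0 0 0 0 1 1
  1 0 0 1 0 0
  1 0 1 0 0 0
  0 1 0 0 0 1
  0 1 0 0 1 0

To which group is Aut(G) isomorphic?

(D_3 × D_3) ⋊ Z_2

G has two connected components, {b, e, f} and {a, c, d}; each is 2-regular, so G = C_3 ⊔ C_3. Aut of a disjoint union of two copies of C_3 is the wreath product D_3 ≀ Z_2, of order 2·6² = 72.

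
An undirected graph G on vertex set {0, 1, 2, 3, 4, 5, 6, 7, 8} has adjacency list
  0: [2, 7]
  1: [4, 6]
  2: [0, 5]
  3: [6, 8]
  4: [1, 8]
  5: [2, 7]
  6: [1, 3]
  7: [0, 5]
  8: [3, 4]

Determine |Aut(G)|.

80

G has two connected components, {1, 3, 4, 6, 8} and {0, 2, 5, 7}; each is 2-regular, so G = C_5 ⊔ C_4. The components are non-isomorphic (different sizes), so Aut(G) = Aut(C_4) × Aut(C_5) = D_4 × D_5 of order 8·10 = 80.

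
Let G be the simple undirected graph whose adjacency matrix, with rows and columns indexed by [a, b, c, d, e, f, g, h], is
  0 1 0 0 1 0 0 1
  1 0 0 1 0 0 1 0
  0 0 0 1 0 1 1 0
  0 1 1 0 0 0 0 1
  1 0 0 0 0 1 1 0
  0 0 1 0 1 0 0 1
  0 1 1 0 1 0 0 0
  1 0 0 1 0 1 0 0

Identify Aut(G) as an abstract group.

Z_2^3 ⋊ S_3

G is 3-regular and bipartite on 2^3 = 8 vertices with girth 4; it is the hypercube graph Q_3. Aut(Q_3) consists of the signed permutations of the 3 coordinate axes: 3! permutations times 2^3 sign flips, so |Aut| = 2^3·3! = 48.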